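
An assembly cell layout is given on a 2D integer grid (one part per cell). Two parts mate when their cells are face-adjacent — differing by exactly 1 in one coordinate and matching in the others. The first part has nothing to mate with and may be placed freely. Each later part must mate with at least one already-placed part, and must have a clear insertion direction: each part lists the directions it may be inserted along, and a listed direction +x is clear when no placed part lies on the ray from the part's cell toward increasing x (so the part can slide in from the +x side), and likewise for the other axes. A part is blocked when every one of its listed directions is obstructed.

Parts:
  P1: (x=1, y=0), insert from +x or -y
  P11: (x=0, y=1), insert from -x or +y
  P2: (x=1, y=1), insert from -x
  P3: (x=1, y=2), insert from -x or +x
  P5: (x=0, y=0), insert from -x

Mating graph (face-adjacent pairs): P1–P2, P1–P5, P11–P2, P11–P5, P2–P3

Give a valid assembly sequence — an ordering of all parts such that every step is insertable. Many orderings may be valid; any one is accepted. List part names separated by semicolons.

1. P1@(1, 0) [+x clear] — {P1}
2. P5@(0, 0) [-x clear] — {P1, P5}
3. P2@(1, 1) [-x clear] — {P1, P2, P5}
4. P11@(0, 1) [-x clear] — {P1, P11, P2, P5}
5. P3@(1, 2) [-x clear] — {P1, P11, P2, P3, P5}

P1; P5; P2; P11; P3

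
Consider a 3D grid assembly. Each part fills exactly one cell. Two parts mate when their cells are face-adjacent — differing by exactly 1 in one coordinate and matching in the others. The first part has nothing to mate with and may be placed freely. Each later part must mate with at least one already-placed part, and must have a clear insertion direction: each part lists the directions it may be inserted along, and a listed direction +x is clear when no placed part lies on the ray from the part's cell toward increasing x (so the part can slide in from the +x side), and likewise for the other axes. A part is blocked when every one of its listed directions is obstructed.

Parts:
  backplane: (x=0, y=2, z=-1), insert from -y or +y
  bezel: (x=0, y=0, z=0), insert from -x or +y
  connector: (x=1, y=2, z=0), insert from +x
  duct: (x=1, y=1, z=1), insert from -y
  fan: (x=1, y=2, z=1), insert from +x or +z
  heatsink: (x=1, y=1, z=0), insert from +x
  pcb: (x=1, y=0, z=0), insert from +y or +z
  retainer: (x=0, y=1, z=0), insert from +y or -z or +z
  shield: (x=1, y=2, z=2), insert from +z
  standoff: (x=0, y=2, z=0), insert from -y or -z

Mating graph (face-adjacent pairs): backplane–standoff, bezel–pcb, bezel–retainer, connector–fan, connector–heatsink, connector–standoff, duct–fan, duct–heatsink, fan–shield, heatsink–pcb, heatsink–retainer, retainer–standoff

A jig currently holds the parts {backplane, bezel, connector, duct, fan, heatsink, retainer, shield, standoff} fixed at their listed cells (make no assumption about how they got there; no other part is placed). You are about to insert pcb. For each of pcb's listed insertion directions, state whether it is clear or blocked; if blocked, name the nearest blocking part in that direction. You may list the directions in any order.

+y: nearest on ray is heatsink@(1, 1, 0) ⇒ blocked
+z: ray from pcb(1, 0, 0) has no placed part ⇒ clear

+y: blocked by heatsink; +z: clear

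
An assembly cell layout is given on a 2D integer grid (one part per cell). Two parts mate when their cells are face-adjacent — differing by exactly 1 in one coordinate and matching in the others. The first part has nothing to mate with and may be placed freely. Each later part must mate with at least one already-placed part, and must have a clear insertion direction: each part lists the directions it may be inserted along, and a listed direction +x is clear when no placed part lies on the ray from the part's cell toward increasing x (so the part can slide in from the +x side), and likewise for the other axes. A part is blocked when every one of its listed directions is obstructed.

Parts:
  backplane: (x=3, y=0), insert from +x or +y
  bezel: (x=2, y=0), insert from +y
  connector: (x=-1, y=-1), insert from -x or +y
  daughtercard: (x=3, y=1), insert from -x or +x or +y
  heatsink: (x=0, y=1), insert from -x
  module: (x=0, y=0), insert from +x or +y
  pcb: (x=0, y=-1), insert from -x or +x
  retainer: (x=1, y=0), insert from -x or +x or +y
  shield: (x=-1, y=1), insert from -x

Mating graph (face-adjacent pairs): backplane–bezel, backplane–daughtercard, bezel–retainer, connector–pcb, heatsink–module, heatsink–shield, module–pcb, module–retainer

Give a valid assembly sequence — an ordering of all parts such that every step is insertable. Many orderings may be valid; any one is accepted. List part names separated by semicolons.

heatsink; module; retainer; bezel; backplane; daughtercard; shield; pcb; connector

1. heatsink@(0, 1) [-x clear] — {heatsink}
2. module@(0, 0) [+x clear] — {heatsink, module}
3. retainer@(1, 0) [+x clear] — {heatsink, module, retainer}
4. bezel@(2, 0) [+y clear] — {bezel, heatsink, module, retainer}
5. backplane@(3, 0) [+x clear] — {backplane, bezel, heatsink, module, retainer}
6. daughtercard@(3, 1) [+x clear] — {backplane, bezel, daughtercard, heatsink, module, retainer}
7. shield@(-1, 1) [-x clear] — {backplane, bezel, daughtercard, heatsink, module, retainer, shield}
8. pcb@(0, -1) [-x clear] — {backplane, bezel, daughtercard, heatsink, module, pcb, retainer, shield}
9. connector@(-1, -1) [-x clear] — {backplane, bezel, connector, daughtercard, heatsink, module, pcb, retainer, shield}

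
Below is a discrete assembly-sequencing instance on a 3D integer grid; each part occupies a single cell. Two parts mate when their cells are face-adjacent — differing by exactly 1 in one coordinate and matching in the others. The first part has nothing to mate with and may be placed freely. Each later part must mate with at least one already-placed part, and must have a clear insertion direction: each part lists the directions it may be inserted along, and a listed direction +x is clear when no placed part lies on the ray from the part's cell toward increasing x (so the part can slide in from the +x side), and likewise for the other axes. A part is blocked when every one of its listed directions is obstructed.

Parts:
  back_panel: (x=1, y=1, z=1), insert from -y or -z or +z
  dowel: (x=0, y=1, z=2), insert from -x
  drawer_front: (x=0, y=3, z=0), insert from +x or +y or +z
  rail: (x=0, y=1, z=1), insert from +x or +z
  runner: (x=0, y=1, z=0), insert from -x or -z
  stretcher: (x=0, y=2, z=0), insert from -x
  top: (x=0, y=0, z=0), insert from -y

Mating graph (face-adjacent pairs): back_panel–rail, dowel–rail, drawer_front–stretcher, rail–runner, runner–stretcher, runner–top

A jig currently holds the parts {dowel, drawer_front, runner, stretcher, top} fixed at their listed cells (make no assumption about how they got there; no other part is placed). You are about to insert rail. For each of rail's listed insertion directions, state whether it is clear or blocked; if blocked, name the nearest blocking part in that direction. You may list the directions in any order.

+x: ray from rail(0, 1, 1) has no placed part ⇒ clear
+z: nearest on ray is dowel@(0, 1, 2) ⇒ blocked

+x: clear; +z: blocked by dowel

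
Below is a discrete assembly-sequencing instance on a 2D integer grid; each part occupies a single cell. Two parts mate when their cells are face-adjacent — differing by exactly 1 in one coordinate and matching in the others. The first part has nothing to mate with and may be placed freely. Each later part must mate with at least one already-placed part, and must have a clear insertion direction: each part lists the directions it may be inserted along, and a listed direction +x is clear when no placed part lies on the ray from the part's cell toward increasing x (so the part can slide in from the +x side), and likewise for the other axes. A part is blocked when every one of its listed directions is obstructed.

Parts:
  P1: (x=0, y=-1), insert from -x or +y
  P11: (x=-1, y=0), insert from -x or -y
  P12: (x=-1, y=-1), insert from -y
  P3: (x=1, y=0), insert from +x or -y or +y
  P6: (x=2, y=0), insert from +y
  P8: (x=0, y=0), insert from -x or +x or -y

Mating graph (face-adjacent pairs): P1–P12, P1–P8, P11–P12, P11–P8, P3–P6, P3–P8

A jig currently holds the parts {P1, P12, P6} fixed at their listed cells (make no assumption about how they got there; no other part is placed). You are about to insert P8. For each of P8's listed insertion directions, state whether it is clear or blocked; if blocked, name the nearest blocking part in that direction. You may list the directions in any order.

-x: ray from P8(0, 0) has no placed part ⇒ clear
+x: nearest on ray is P6@(2, 0) ⇒ blocked
-y: nearest on ray is P1@(0, -1) ⇒ blocked

+x: blocked by P6; -x: clear; -y: blocked by P1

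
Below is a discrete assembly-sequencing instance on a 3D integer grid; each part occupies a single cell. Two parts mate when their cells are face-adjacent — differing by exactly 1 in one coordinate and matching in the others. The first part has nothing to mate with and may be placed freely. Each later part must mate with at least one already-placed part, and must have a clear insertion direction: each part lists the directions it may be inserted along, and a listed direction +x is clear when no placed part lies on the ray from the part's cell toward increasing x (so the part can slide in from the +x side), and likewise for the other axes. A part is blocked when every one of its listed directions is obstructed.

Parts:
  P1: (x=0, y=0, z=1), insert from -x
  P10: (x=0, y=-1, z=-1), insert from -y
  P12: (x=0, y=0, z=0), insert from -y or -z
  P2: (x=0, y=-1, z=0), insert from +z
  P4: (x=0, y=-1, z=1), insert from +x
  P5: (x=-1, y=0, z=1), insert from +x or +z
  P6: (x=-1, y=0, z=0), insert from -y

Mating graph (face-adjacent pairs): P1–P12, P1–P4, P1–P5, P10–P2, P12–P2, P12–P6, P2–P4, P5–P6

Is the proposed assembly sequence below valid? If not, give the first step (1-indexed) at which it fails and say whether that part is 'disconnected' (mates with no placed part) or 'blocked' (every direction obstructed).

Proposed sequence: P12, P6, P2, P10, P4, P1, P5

1. P12@(0, 0, 0) [-y clear] — {P12}
2. P6@(-1, 0, 0) [-y clear] — {P12, P6}
3. P2@(0, -1, 0) [+z clear] — {P12, P2, P6}
4. P10@(0, -1, -1) [-y clear] — {P10, P12, P2, P6}
5. P4@(0, -1, 1) [+x clear] — {P10, P12, P2, P4, P6}
6. P1@(0, 0, 1) [-x clear] — {P1, P10, P12, P2, P4, P6}
7. P5@(-1, 0, 1) [+z clear] — {P1, P10, P12, P2, P4, P5, P6}

Valid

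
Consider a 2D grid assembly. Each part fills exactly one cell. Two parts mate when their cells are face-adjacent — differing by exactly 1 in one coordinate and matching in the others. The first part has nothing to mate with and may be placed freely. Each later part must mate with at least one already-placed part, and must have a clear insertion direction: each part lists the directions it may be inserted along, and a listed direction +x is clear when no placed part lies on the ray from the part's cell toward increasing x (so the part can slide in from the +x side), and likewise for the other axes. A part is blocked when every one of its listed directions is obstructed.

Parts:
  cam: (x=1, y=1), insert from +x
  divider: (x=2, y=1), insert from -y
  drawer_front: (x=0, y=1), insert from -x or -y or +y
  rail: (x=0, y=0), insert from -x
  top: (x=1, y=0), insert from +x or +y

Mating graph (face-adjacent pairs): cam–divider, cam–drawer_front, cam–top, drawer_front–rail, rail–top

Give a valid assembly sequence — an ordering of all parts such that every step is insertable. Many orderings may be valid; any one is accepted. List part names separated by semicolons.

drawer_front; cam; top; rail; divider

1. drawer_front@(0, 1) [-x clear] — {drawer_front}
2. cam@(1, 1) [+x clear] — {cam, drawer_front}
3. top@(1, 0) [+x clear] — {cam, drawer_front, top}
4. rail@(0, 0) [-x clear] — {cam, drawer_front, rail, top}
5. divider@(2, 1) [-y clear] — {cam, divider, drawer_front, rail, top}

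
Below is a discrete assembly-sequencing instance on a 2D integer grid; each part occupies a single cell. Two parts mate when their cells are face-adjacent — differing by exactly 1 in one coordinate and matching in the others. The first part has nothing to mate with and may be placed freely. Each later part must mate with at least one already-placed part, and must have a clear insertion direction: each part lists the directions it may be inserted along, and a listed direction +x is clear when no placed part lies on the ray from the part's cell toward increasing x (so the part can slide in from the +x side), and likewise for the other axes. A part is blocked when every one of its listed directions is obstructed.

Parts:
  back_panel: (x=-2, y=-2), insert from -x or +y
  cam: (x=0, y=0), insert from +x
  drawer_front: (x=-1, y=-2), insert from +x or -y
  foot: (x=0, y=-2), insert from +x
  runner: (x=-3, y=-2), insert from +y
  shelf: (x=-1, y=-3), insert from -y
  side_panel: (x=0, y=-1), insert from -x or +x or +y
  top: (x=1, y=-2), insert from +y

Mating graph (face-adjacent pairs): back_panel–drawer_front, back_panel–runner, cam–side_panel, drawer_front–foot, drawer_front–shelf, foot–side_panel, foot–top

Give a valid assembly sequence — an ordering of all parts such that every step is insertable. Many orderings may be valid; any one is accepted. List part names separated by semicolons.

1. drawer_front@(-1, -2) [+x clear] — {drawer_front}
2. shelf@(-1, -3) [-y clear] — {drawer_front, shelf}
3. foot@(0, -2) [+x clear] — {drawer_front, foot, shelf}
4. top@(1, -2) [+y clear] — {drawer_front, foot, shelf, top}
5. side_panel@(0, -1) [-x clear] — {drawer_front, foot, shelf, side_panel, top}
6. cam@(0, 0) [+x clear] — {cam, drawer_front, foot, shelf, side_panel, top}
7. back_panel@(-2, -2) [-x clear] — {back_panel, cam, drawer_front, foot, shelf, side_panel, top}
8. runner@(-3, -2) [+y clear] — {back_panel, cam, drawer_front, foot, runner, shelf, side_panel, top}

drawer_front; shelf; foot; top; side_panel; cam; back_panel; runner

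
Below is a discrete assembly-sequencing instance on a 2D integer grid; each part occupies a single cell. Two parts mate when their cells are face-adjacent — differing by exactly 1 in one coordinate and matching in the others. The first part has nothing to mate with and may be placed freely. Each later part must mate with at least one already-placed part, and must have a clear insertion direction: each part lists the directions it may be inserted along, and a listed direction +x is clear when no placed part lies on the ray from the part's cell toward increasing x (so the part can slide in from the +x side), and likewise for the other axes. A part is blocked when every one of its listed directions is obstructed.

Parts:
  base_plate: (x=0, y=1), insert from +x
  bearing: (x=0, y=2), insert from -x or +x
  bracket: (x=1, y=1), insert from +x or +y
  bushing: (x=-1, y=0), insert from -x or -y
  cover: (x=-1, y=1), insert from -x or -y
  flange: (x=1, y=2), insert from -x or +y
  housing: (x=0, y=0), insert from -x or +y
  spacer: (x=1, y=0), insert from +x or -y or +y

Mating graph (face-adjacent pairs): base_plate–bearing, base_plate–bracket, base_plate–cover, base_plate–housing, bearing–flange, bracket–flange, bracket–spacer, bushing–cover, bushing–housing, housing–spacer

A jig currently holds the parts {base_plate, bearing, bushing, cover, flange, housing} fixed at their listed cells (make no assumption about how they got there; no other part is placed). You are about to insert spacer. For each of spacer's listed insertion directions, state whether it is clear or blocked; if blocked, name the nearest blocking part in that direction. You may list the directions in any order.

+x: ray from spacer(1, 0) has no placed part ⇒ clear
-y: ray from spacer(1, 0) has no placed part ⇒ clear
+y: nearest on ray is flange@(1, 2) ⇒ blocked

+x: clear; +y: blocked by flange; -y: clear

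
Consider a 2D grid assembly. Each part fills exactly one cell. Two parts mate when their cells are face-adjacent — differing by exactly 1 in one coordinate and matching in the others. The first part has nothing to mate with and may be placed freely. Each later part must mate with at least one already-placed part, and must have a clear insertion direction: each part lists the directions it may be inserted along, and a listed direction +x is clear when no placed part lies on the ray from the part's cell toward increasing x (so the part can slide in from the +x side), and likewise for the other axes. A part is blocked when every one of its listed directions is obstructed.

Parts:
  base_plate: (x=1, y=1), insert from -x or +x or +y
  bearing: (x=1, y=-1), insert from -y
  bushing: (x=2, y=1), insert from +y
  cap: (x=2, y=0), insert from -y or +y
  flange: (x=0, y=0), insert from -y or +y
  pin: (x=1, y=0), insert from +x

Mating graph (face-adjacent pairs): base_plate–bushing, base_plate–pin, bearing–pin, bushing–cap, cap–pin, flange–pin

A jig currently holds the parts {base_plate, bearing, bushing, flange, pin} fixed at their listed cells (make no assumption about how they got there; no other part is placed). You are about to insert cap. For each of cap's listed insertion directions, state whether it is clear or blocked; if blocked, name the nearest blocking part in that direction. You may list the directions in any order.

-y: ray from cap(2, 0) has no placed part ⇒ clear
+y: nearest on ray is bushing@(2, 1) ⇒ blocked

+y: blocked by bushing; -y: clear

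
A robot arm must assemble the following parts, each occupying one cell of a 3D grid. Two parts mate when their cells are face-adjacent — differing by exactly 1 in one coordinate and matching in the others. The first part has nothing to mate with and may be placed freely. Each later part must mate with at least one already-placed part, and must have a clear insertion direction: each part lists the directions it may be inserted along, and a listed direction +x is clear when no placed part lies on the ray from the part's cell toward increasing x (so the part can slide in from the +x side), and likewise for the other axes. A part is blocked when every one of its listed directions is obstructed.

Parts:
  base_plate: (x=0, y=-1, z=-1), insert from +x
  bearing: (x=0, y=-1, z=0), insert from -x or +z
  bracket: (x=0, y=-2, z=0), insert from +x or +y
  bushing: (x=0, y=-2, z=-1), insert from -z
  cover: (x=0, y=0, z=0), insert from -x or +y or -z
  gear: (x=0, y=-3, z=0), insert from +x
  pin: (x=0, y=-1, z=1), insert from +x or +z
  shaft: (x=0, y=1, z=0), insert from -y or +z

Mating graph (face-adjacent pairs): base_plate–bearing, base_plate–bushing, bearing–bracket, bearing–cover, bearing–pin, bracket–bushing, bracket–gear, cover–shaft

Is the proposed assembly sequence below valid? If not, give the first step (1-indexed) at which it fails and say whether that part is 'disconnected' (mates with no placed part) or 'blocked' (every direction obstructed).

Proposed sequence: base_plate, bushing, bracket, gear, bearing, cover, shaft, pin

Valid

1. base_plate@(0, -1, -1) [+x clear] — {base_plate}
2. bushing@(0, -2, -1) [-z clear] — {base_plate, bushing}
3. bracket@(0, -2, 0) [+x clear] — {base_plate, bracket, bushing}
4. gear@(0, -3, 0) [+x clear] — {base_plate, bracket, bushing, gear}
5. bearing@(0, -1, 0) [-x clear] — {base_plate, bearing, bracket, bushing, gear}
6. cover@(0, 0, 0) [-x clear] — {base_plate, bearing, bracket, bushing, cover, gear}
7. shaft@(0, 1, 0) [+z clear] — {base_plate, bearing, bracket, bushing, cover, gear, shaft}
8. pin@(0, -1, 1) [+x clear] — {base_plate, bearing, bracket, bushing, cover, gear, pin, shaft}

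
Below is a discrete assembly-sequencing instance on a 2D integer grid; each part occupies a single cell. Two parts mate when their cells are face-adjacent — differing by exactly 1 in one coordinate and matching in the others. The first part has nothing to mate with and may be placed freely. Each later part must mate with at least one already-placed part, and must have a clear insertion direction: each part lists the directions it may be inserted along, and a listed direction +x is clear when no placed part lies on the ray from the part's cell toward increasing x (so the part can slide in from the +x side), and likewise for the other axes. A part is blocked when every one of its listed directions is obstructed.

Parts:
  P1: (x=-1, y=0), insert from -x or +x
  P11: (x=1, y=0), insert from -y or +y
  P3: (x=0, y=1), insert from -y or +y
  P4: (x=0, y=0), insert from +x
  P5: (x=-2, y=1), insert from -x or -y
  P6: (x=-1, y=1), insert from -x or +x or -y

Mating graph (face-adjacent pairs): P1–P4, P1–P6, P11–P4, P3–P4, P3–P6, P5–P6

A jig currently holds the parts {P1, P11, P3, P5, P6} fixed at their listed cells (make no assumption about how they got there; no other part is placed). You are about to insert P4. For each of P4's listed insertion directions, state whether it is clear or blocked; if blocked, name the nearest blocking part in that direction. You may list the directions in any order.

+x: blocked by P11

+x: nearest on ray is P11@(1, 0) ⇒ blocked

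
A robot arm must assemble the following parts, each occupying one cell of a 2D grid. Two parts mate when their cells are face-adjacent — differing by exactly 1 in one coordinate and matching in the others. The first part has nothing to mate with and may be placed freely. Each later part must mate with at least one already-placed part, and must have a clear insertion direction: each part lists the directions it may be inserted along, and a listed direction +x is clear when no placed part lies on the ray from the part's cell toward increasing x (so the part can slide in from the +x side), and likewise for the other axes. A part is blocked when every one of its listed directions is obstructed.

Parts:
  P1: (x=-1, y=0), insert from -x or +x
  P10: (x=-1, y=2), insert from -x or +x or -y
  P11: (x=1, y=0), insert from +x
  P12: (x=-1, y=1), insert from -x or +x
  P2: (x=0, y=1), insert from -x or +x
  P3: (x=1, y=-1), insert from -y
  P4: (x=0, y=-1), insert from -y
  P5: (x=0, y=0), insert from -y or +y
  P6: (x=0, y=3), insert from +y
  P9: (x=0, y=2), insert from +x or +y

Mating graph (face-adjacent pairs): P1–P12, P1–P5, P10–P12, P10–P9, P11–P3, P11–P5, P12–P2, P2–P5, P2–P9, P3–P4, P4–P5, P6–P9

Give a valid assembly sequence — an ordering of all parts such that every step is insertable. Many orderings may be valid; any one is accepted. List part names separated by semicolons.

1. P1@(-1, 0) [-x clear] — {P1}
2. P5@(0, 0) [-y clear] — {P1, P5}
3. P2@(0, 1) [-x clear] — {P1, P2, P5}
4. P4@(0, -1) [-y clear] — {P1, P2, P4, P5}
5. P3@(1, -1) [-y clear] — {P1, P2, P3, P4, P5}
6. P12@(-1, 1) [-x clear] — {P1, P12, P2, P3, P4, P5}
7. P10@(-1, 2) [-x clear] — {P1, P10, P12, P2, P3, P4, P5}
8. P11@(1, 0) [+x clear] — {P1, P10, P11, P12, P2, P3, P4, P5}
9. P9@(0, 2) [+x clear] — {P1, P10, P11, P12, P2, P3, P4, P5, P9}
10. P6@(0, 3) [+y clear] — {P1, P10, P11, P12, P2, P3, P4, P5, P6, P9}

P1; P5; P2; P4; P3; P12; P10; P11; P9; P6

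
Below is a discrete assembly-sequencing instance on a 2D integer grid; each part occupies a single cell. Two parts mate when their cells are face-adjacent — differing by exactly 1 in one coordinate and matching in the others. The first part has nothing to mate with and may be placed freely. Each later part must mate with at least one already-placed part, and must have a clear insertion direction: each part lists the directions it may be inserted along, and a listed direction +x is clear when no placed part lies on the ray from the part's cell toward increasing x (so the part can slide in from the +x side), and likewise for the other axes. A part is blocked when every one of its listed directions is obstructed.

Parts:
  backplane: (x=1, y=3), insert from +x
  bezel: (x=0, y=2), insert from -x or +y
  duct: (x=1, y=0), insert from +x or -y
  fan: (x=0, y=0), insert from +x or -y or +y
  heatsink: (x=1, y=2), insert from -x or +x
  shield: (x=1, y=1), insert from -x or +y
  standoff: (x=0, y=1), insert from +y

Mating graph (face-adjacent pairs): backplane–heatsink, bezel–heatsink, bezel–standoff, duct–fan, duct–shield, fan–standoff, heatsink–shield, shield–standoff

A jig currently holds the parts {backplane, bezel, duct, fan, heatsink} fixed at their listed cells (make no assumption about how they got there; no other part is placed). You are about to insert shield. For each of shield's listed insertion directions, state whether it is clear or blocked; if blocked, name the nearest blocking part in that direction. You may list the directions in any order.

-x: ray from shield(1, 1) has no placed part ⇒ clear
+y: nearest on ray is heatsink@(1, 2) ⇒ blocked

+y: blocked by heatsink; -x: clear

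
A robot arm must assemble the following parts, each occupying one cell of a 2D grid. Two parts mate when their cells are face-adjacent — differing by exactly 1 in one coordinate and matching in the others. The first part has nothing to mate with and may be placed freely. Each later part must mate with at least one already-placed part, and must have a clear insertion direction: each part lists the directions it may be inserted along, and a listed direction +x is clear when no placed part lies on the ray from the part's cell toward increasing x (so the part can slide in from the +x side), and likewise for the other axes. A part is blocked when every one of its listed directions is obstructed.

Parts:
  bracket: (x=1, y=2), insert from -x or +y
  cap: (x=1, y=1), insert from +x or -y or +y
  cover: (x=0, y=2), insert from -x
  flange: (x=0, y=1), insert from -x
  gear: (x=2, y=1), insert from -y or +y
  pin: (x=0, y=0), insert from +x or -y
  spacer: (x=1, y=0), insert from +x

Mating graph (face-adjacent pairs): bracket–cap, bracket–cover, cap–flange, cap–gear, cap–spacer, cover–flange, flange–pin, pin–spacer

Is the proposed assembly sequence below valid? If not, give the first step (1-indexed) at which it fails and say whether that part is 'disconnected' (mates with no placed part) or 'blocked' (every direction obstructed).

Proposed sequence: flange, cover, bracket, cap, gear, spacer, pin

Valid

1. flange@(0, 1) [-x clear] — {flange}
2. cover@(0, 2) [-x clear] — {cover, flange}
3. bracket@(1, 2) [+y clear] — {bracket, cover, flange}
4. cap@(1, 1) [+x clear] — {bracket, cap, cover, flange}
5. gear@(2, 1) [-y clear] — {bracket, cap, cover, flange, gear}
6. spacer@(1, 0) [+x clear] — {bracket, cap, cover, flange, gear, spacer}
7. pin@(0, 0) [-y clear] — {bracket, cap, cover, flange, gear, pin, spacer}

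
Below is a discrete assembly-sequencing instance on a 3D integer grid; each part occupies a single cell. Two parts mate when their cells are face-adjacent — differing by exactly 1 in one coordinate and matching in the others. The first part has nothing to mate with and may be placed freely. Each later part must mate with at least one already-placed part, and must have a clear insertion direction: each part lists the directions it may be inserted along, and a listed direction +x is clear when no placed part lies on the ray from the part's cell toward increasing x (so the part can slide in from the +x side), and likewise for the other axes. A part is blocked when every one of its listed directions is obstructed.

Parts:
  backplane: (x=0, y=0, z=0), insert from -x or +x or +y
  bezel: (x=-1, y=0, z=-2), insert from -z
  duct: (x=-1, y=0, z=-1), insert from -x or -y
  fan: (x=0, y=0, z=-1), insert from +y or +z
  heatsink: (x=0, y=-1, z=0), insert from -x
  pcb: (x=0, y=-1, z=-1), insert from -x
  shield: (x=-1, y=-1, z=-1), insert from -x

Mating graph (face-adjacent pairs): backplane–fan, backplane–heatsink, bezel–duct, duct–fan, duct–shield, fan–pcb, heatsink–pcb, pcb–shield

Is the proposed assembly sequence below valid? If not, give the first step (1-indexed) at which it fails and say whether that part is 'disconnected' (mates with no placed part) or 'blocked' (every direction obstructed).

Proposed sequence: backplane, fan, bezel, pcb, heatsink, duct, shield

Invalid at step 3 (disconnected)

1. backplane@(0, 0, 0) [-x clear] — {backplane}
2. fan@(0, 0, -1) [+y clear] — {backplane, fan}
3. bezel@(-1, 0, -2) — no placed neighbour ⇒ disconnected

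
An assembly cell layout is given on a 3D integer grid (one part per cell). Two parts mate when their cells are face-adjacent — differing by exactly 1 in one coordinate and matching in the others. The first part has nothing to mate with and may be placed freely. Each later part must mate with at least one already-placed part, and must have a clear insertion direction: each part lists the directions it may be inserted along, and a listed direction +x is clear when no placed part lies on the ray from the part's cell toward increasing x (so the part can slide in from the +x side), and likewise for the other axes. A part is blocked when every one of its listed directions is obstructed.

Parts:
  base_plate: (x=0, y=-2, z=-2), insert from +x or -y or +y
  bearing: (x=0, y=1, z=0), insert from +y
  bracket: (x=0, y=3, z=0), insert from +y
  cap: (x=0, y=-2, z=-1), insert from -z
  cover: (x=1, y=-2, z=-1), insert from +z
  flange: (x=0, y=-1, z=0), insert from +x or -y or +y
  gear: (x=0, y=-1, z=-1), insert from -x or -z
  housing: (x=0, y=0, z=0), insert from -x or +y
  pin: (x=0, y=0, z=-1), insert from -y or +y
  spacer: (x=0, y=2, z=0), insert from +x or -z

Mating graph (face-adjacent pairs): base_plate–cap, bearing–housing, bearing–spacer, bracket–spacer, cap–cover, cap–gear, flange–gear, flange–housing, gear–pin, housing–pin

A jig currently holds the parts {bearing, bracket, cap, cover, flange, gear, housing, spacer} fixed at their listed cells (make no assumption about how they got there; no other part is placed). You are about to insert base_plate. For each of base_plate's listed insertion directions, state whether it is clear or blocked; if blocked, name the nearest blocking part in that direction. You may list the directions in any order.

+x: ray from base_plate(0, -2, -2) has no placed part ⇒ clear
-y: ray from base_plate(0, -2, -2) has no placed part ⇒ clear
+y: ray from base_plate(0, -2, -2) has no placed part ⇒ clear

+x: clear; +y: clear; -y: clear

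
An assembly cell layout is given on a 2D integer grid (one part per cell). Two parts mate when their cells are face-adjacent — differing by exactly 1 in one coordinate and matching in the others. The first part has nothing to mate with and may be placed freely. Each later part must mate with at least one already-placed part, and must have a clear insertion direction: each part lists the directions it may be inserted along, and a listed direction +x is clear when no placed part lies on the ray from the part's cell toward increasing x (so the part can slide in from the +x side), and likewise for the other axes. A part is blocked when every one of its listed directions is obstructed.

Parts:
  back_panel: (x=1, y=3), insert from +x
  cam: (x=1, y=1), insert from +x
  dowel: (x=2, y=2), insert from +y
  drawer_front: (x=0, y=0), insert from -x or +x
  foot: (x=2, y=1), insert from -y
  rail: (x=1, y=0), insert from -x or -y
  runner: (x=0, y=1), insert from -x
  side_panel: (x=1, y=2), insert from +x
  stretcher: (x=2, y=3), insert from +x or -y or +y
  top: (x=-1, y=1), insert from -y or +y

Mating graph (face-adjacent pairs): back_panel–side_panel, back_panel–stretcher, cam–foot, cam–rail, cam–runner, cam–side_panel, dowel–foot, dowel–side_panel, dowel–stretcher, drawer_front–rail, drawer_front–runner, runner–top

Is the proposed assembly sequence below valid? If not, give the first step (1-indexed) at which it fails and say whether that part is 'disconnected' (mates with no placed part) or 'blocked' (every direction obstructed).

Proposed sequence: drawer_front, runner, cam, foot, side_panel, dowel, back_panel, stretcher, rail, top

1. drawer_front@(0, 0) [-x clear] — {drawer_front}
2. runner@(0, 1) [-x clear] — {drawer_front, runner}
3. cam@(1, 1) [+x clear] — {cam, drawer_front, runner}
4. foot@(2, 1) [-y clear] — {cam, drawer_front, foot, runner}
5. side_panel@(1, 2) [+x clear] — {cam, drawer_front, foot, runner, side_panel}
6. dowel@(2, 2) [+y clear] — {cam, dowel, drawer_front, foot, runner, side_panel}
7. back_panel@(1, 3) [+x clear] — {back_panel, cam, dowel, drawer_front, foot, runner, side_panel}
8. stretcher@(2, 3) [+x clear] — {back_panel, cam, dowel, drawer_front, foot, runner, side_panel, stretcher}
9. rail@(1, 0) [-y clear] — {back_panel, cam, dowel, drawer_front, foot, rail, runner, side_panel, stretcher}
10. top@(-1, 1) [-y clear] — {back_panel, cam, dowel, drawer_front, foot, rail, runner, side_panel, stretcher, top}

Valid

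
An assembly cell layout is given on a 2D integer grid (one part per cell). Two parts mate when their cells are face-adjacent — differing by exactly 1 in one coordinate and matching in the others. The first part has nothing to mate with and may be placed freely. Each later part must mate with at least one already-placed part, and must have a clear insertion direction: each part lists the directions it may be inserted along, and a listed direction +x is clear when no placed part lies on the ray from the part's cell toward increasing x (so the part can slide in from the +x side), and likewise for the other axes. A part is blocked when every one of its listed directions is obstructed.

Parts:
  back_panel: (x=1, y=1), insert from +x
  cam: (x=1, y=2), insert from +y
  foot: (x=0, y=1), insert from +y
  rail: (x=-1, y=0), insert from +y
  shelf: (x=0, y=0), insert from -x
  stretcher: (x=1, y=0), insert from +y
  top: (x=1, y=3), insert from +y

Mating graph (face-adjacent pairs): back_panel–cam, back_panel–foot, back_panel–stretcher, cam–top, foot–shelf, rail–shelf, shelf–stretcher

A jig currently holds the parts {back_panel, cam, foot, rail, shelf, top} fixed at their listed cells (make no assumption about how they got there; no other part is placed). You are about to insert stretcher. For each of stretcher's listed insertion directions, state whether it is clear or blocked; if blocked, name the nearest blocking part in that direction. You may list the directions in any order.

+y: nearest on ray is back_panel@(1, 1) ⇒ blocked

+y: blocked by back_panel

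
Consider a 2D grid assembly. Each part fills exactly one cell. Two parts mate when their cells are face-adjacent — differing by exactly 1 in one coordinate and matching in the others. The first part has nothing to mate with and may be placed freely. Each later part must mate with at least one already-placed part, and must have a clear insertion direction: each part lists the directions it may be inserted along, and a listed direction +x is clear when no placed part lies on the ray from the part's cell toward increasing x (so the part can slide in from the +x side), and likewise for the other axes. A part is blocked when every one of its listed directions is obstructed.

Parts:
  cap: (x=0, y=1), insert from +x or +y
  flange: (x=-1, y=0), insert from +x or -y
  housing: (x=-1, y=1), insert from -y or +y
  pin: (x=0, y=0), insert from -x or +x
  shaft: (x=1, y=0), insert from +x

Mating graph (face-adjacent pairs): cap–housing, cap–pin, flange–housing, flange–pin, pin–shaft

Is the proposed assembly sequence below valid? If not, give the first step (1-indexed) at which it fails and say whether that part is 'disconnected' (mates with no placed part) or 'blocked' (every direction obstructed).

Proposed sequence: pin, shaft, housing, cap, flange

1. pin@(0, 0) [-x clear] — {pin}
2. shaft@(1, 0) [+x clear] — {pin, shaft}
3. housing@(-1, 1) — no placed neighbour ⇒ disconnected

Invalid at step 3 (disconnected)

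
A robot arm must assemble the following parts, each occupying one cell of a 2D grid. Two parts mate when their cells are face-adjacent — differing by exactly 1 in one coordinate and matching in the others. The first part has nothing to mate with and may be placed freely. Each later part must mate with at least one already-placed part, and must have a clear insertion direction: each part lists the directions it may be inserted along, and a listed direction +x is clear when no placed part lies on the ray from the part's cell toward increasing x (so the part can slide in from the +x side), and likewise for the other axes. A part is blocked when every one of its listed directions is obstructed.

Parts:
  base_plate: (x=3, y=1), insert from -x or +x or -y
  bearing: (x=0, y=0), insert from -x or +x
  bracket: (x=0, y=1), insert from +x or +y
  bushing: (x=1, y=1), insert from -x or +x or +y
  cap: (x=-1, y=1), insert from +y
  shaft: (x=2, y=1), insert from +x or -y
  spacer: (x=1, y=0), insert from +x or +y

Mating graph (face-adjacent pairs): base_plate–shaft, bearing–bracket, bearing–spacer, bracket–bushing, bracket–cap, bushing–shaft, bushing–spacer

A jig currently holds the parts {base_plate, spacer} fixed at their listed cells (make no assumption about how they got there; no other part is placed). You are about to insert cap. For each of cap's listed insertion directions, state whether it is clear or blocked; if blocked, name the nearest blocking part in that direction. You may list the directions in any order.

+y: clear

+y: ray from cap(-1, 1) has no placed part ⇒ clear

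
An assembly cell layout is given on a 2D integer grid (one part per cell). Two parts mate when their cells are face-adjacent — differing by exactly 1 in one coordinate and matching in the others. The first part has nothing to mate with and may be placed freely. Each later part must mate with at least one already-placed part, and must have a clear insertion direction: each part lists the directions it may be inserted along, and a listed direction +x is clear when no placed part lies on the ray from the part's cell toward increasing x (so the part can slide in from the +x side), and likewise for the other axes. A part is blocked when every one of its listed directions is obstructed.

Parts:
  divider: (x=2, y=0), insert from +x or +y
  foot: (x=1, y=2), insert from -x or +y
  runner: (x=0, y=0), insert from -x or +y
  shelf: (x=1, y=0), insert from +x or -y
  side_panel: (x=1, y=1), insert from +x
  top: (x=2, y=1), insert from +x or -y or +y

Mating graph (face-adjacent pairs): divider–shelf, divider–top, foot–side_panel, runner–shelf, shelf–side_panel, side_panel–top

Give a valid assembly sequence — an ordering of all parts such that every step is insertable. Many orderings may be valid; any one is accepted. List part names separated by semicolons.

runner; shelf; side_panel; divider; top; foot

1. runner@(0, 0) [-x clear] — {runner}
2. shelf@(1, 0) [+x clear] — {runner, shelf}
3. side_panel@(1, 1) [+x clear] — {runner, shelf, side_panel}
4. divider@(2, 0) [+x clear] — {divider, runner, shelf, side_panel}
5. top@(2, 1) [+x clear] — {divider, runner, shelf, side_panel, top}
6. foot@(1, 2) [-x clear] — {divider, foot, runner, shelf, side_panel, top}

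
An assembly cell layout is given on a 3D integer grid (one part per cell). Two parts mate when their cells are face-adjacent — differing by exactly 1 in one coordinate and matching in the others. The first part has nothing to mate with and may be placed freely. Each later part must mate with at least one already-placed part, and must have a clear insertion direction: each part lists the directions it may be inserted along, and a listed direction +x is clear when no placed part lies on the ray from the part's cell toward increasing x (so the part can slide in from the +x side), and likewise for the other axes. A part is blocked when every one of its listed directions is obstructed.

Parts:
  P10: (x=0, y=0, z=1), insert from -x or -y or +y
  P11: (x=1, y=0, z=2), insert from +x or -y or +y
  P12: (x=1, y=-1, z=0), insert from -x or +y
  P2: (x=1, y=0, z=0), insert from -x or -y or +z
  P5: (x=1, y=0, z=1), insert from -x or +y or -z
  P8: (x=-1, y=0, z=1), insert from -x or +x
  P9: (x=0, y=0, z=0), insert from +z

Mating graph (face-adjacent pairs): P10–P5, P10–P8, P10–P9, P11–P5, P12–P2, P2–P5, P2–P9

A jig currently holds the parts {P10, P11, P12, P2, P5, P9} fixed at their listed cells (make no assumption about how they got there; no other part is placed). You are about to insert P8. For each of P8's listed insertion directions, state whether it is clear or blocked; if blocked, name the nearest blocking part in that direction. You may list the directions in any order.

+x: blocked by P10; -x: clear

-x: ray from P8(-1, 0, 1) has no placed part ⇒ clear
+x: nearest on ray is P10@(0, 0, 1) ⇒ blocked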